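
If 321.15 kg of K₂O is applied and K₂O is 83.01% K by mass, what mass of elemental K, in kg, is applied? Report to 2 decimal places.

266.59 kg K

K = 321.15 × 0.8301 = 266.587 kg.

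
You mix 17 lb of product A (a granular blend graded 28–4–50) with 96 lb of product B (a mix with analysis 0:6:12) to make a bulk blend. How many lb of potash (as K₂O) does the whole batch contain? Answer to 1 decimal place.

K₂O mass = 50%×17 + 12%×96 = 20.02 lb.

20.0 lb K₂O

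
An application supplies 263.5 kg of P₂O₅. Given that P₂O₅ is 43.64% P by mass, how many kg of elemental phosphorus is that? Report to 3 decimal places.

P = 263.5 × 0.4364 = 114.9914 kg.

114.991 kg P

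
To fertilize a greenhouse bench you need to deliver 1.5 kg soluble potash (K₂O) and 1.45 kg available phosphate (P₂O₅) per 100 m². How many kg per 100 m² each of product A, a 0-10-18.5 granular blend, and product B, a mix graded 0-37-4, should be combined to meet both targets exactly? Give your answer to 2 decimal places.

7.71 kg product A, 1.83 kg product B

Let a = kg of product A, b = kg of product B (per 100 m²).
K₂O: 0.185·a + 0.04·b = 1.5
P₂O₅: 0.1·a + 0.37·b = 1.45
From row1: a = (1.5 − 0.04·b) / 0.185.
Into row2: 0.1·(1.5 − 0.04·b)/0.185 + 0.37·b = 1.45 → b = 1.83476, a = 7.7114.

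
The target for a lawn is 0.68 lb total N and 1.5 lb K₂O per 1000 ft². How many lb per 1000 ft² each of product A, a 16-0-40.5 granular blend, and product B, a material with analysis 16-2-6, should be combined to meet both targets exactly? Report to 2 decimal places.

Per-1000 ft² balance (a = product A, b = product B):
N: 0.16·a + 0.16·b = 0.68
K₂O: 0.405·a + 0.06·b = 1.5
Eliminate a: (row1) − 0.16/0.405·(row2) → 0.136296·b = 0.0874074, so b = 0.641304.
Back-substitute: a = (0.68 − 0.16·0.641304) / 0.16 = 3.6087.

3.61 lb product A, 0.64 lb product B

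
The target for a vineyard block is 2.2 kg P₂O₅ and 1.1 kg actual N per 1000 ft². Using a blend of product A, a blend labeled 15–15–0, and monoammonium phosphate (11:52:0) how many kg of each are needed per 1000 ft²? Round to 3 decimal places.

5.366 kg product A, 2.683 kg monoammonium phosphate

With a, b = kg per 1000 ft² of product A and monoammonium phosphate:
P₂O₅: 0.15·a + 0.52·b = 2.2
N: 0.15·a + 0.11·b = 1.1
Eliminate a: (row1) − 0.15/0.15·(row2) → 0.41·b = 1.1, so b = 2.68293.
Back-substitute: a = (2.2 − 0.52·2.68293) / 0.15 = 5.36585.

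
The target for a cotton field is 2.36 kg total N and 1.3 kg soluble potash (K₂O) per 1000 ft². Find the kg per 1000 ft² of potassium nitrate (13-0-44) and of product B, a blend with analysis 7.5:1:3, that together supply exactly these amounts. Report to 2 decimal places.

0.92 kg potassium nitrate, 29.88 kg product B

With a, b = kg per 1000 ft² of potassium nitrate and product B:
N: 0.13·a + 0.075·b = 2.36
K₂O: 0.44·a + 0.03·b = 1.3
Eliminate a: (row1) − 0.13/0.44·(row2) → 0.0661364·b = 1.97591, so b = 29.8763.
Back-substitute: a = (2.36 − 0.075·29.8763) / 0.13 = 0.917526.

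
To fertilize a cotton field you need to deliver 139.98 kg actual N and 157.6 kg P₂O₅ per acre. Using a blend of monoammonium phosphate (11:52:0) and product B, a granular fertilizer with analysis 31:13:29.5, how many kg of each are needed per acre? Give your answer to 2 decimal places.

With a, b = kg per acre of monoammonium phosphate and product B:
N: 0.11·a + 0.31·b = 139.98
P₂O₅: 0.52·a + 0.13·b = 157.6
Eliminate a: (row1) − 0.11/0.52·(row2) → 0.2825·b = 106.642, so b = 377.492.
Back-substitute: a = (139.98 − 0.31·377.492) / 0.11 = 208.704.

208.70 kg monoammonium phosphate, 377.49 kg product B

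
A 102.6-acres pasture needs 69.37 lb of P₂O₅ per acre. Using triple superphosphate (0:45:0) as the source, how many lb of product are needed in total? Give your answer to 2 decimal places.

15816.36 lb

Product per acre = 69.37 / 45% = 154.156 lb.
Total product = 154.156 × 102.6 = 15816.36 lb.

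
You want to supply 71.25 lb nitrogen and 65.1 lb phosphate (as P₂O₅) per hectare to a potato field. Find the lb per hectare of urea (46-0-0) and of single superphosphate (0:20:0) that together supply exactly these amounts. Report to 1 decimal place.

154.9 lb urea, 325.5 lb single superphosphate

With a, b = lb per hectare of urea and single superphosphate:
N: 0.46·a + 0·b = 71.25
P₂O₅: 0·a + 0.2·b = 65.1
Solving simultaneously: a = 154.891, b = 325.5.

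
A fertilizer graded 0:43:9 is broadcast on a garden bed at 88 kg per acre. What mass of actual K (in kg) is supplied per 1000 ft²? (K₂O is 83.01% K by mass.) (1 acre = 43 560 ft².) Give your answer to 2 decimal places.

K₂O per acre = 88 × 9% = 7.92 kg.
Elemental K = 7.92 × 0.8301 = 6.57439 kg per acre.
Convert to per 1000 ft²: 6.57439 × 0.0229568 = 0.150927 kg.

0.15 kg K per thousand sq ft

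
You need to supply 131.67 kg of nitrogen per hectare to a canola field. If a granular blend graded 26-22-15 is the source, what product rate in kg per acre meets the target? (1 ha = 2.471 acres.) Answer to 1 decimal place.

204.9 kg of product per acre

Product per hectare = 131.67 / 26% = 506.423 kg.
Convert to per acre: 506.423 × 0.404694 = 204.947 kg.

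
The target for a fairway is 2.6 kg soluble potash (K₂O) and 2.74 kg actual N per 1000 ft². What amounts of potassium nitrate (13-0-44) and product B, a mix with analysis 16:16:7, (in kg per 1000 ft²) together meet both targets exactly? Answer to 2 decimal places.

Let a = kg of potassium nitrate, b = kg of product B (per 1000 ft²).
K₂O: 0.44·a + 0.07·b = 2.6
N: 0.13·a + 0.16·b = 2.74
Eliminate b: (row1) − 0.07/0.16·(row2) → 0.383125·a = 1.40125, so a = 3.65742.
Then b = (2.74 − 0.13·3.65742) / 0.16 = 14.1533.

3.66 kg potassium nitrate, 14.15 kg product B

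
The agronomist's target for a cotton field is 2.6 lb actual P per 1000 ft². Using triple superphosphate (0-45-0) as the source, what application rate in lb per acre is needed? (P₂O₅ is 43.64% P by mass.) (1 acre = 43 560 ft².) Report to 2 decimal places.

As P₂O₅: 2.6 / 0.4364 = 5.95784 lb per 1000 ft².
Product per 1000 ft² = 5.95784 / 45% = 13.2396 lb.
Convert to per acre: 13.2396 × 43.56 = 576.719 lb.

576.72 lb of product per acre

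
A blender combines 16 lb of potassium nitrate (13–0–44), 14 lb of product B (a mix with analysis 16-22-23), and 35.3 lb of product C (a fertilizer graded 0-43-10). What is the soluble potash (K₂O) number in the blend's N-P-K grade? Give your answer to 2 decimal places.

Total mass = 16 + 14 + 35.3 = 65.3 lb.
K₂O mass = 44%×16 + 23%×14 + 10%×35.3 = 13.79 lb.
% K₂O = 13.79 / 65.3 = 21.1179%.

21.12% K₂O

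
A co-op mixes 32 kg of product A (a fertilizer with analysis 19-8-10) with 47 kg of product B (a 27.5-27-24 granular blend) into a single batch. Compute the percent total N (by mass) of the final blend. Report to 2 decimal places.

24.06% N

Total mass = 32 + 47 = 79 kg.
N mass = 19%×32 + 27.5%×47 = 19.005 kg.
% N = 19.005 / 79 = 24.057%.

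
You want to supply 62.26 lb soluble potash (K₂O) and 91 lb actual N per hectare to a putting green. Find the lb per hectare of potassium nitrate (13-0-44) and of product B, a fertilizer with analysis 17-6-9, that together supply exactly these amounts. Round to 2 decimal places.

37.94 lb potassium nitrate, 506.28 lb product B

Per-hectare balance (a = potassium nitrate, b = product B):
K₂O: 0.44·a + 0.09·b = 62.26
N: 0.13·a + 0.17·b = 91
Eliminate b: (row1) − 0.09/0.17·(row2) → 0.371176·a = 14.0835, so a = 37.9429.
Then b = (91 − 0.13·37.9429) / 0.17 = 506.279.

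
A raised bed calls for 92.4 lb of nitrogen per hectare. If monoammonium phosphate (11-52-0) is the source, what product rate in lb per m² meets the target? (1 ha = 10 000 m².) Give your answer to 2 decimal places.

0.08 lb of product per sq m

Product per hectare = 92.4 / 11% = 840 lb.
Convert to per m²: 840 × 0.0001 = 0.084 lb.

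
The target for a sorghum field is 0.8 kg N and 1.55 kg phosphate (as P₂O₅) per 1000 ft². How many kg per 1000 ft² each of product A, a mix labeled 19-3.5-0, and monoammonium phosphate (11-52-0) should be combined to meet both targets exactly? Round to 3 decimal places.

2.586 kg product A, 2.807 kg monoammonium phosphate

Per-1000 ft² balance (a = product A, b = monoammonium phosphate):
N: 0.19·a + 0.11·b = 0.8
P₂O₅: 0.035·a + 0.52·b = 1.55
Eliminate b: (row1) − 0.11/0.52·(row2) → 0.182596·a = 0.472115, so a = 2.58557.
Then b = (1.55 − 0.035·2.58557) / 0.52 = 2.80674.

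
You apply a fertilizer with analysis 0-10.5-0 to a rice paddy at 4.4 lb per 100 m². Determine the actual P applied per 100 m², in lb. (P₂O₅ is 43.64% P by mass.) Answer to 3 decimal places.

0.202 lb P per hundred sq m

P₂O₅ per 100 m² = 4.4 × 10.5% = 0.462 lb.
Elemental P = 0.462 × 0.4364 = 0.201617 lb per 100 m².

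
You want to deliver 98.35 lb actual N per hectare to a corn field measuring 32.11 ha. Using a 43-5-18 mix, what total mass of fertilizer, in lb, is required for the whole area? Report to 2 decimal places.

7344.23 lb

Product per hectare = 98.35 / 43% = 228.721 lb.
Total product = 228.721 × 32.11 = 7344.229 lb.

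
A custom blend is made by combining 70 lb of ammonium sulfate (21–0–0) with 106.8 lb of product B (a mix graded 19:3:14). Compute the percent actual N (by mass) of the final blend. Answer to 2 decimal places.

Total mass = 70 + 106.8 = 176.8 lb.
N mass = 21%×70 + 19%×106.8 = 34.992 lb.
% N = 34.992 / 176.8 = 19.7919%.

19.79% N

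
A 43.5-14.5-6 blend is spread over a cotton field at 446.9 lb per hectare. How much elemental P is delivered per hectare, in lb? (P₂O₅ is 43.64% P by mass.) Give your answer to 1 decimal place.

28.3 lb P per hectare

P₂O₅ per hectare = 446.9 × 14.5% = 64.8005 lb.
Elemental P = 64.8005 × 0.4364 = 28.2789 lb per hectare.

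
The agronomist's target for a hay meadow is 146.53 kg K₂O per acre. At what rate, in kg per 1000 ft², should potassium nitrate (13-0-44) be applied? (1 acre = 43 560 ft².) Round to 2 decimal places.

7.65 kg of product per thousand sq ft

Product per acre = 146.53 / 44% = 333.023 kg.
Convert to per 1000 ft²: 333.023 × 0.0229568 = 7.64515 kg.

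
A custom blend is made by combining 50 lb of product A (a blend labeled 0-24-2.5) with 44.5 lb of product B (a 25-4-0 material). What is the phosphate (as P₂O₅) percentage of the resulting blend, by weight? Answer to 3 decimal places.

14.582% P₂O₅

Total mass = 50 + 44.5 = 94.5 lb.
P₂O₅ mass = 24%×50 + 4%×44.5 = 13.78 lb.
% P₂O₅ = 13.78 / 94.5 = 14.58201%.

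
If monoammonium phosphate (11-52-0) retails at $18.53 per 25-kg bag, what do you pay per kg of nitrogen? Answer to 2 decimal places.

N in bag = 25 × 11% = 2.75 kg.
Cost per kg N = $18.53 / 2.75 = $6.7382.

$6.74 per kg N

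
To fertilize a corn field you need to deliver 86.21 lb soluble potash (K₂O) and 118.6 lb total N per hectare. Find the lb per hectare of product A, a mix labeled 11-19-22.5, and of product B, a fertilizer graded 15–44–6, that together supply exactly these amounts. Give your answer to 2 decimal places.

214.20 lb product A, 633.59 lb product B

With a, b = lb per hectare of product A and product B:
K₂O: 0.225·a + 0.06·b = 86.21
N: 0.11·a + 0.15·b = 118.6
Eliminate b: (row1) − 0.06/0.15·(row2) → 0.181·a = 38.77, so a = 214.199.
Then b = (118.6 − 0.11·214.199) / 0.15 = 633.587.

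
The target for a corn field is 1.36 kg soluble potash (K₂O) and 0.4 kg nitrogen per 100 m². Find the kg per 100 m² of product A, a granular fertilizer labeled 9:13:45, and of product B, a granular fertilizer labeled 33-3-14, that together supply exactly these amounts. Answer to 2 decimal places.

Let a = kg of product A, b = kg of product B (per 100 m²).
K₂O: 0.45·a + 0.14·b = 1.36
N: 0.09·a + 0.33·b = 0.4
From row1: a = (1.36 − 0.14·b) / 0.45.
Into row2: 0.09·(1.36 − 0.14·b)/0.45 + 0.33·b = 0.4 → b = 0.423841, a = 2.89036.

2.89 kg product A, 0.42 kg product B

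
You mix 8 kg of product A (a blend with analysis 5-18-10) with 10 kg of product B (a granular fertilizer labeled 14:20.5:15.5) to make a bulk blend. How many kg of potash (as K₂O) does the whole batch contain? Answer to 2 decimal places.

K₂O mass = 10%×8 + 15.5%×10 = 2.35 kg.

2.35 kg K₂O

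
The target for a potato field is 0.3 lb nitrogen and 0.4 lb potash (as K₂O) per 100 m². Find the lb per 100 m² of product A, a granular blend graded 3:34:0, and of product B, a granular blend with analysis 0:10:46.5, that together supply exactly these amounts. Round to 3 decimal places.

10.000 lb product A, 0.860 lb product B

With a, b = lb per 100 m² of product A and product B:
N: 0.03·a + 0·b = 0.3
K₂O: 0·a + 0.465·b = 0.4
Solving simultaneously: a = 10, b = 0.860215.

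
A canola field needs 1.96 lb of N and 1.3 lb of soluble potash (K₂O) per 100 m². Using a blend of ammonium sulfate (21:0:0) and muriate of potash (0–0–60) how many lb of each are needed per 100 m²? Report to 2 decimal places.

9.33 lb ammonium sulfate, 2.17 lb muriate of potash

Let a = lb of ammonium sulfate, b = lb of muriate of potash (per 100 m²).
N: 0.21·a + 0·b = 1.96
K₂O: 0·a + 0.6·b = 1.3
Solving simultaneously: a = 9.33333, b = 2.16667.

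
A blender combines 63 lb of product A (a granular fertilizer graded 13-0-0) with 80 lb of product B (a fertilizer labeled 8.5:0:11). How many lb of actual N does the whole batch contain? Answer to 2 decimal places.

14.99 lb N

N mass = 13%×63 + 8.5%×80 = 14.99 lb.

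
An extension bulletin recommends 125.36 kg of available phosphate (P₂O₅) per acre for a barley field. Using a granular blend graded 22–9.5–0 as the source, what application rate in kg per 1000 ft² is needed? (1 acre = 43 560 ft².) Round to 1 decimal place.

Product per acre = 125.36 / 9.5% = 1319.58 kg.
Convert to per 1000 ft²: 1319.58 × 0.0229568 = 30.2934 kg.

30.3 kg of product per thousand sq ft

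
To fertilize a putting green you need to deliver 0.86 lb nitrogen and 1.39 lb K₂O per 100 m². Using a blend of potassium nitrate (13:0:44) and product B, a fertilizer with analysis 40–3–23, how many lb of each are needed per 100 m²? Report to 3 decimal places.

2.452 lb potassium nitrate, 1.353 lb product B

Per-100 m² balance (a = potassium nitrate, b = product B):
N: 0.13·a + 0.4·b = 0.86
K₂O: 0.44·a + 0.23·b = 1.39
From row1: a = (0.86 − 0.4·b) / 0.13.
Into row2: 0.44·(0.86 − 0.4·b)/0.13 + 0.23·b = 1.39 → b = 1.35318, a = 2.45175.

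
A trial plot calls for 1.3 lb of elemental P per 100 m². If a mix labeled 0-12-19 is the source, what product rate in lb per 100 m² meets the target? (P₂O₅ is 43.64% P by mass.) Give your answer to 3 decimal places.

24.824 lb of product per hundred sq m

As P₂O₅: 1.3 / 0.4364 = 2.97892 lb per 100 m².
Product per 100 m² = 2.97892 / 12% = 24.8243 lb.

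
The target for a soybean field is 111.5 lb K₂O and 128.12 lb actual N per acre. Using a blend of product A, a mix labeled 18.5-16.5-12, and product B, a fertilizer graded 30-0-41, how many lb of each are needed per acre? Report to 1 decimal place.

478.8 lb product A, 131.8 lb product B

Let a = lb of product A, b = lb of product B (per acre).
K₂O: 0.12·a + 0.41·b = 111.5
N: 0.185·a + 0.3·b = 128.12
Eliminate b: (row1) − 0.41/0.3·(row2) → -0.132833·a = -63.5973, so a = 478.775.
Then b = (128.12 − 0.185·478.775) / 0.3 = 131.822.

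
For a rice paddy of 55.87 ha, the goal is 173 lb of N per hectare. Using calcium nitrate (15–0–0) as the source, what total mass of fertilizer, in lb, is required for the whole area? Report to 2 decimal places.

Product per hectare = 173 / 15% = 1153.33 lb.
Total product = 1153.33 × 55.87 = 64436.733 lb.

64436.73 lb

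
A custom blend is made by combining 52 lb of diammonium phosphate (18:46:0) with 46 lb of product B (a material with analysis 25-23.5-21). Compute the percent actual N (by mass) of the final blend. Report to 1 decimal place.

21.3% N

Total mass = 52 + 46 = 98 lb.
N mass = 18%×52 + 25%×46 = 20.86 lb.
% N = 20.86 / 98 = 21.2857%.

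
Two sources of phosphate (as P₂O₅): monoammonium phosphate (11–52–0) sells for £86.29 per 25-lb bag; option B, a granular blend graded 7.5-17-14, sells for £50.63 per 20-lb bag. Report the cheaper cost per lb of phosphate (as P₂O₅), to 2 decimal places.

monoammonium phosphate: P₂O₅ per bag = 25 × 52% = 13 lb; cost = 86.29 / 13 = £6.6377/lb P₂O₅.
option B: P₂O₅ per bag = 20 × 17% = 3.4 lb; cost = 50.63 / 3.4 = £14.8912/lb P₂O₅.
monoammonium phosphate is cheaper.

£6.64 per lb P₂O₅ (monoammonium phosphate)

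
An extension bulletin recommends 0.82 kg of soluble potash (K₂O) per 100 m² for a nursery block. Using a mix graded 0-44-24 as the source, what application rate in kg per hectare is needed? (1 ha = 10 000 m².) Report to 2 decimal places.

341.67 kg of product per hectare

Product per 100 m² = 0.82 / 24% = 3.41667 kg.
Convert to per hectare: 3.41667 × 100 = 341.667 kg.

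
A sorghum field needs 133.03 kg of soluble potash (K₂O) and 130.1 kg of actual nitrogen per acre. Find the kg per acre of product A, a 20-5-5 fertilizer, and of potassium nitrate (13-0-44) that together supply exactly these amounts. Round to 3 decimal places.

With a, b = kg per acre of product A and potassium nitrate:
K₂O: 0.05·a + 0.44·b = 133.03
N: 0.2·a + 0.13·b = 130.1
Eliminate a: (row1) − 0.05/0.2·(row2) → 0.4075·b = 100.505, so b = 246.63804.
Back-substitute: a = (133.03 − 0.44·246.63804) / 0.05 = 490.1853.

490.185 kg product A, 246.638 kg potassium nitrate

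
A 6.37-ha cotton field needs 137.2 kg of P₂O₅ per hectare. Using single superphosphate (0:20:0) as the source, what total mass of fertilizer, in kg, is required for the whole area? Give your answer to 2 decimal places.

4369.82 kg

Product per hectare = 137.2 / 20% = 686 kg.
Total product = 686 × 6.37 = 4369.82 kg.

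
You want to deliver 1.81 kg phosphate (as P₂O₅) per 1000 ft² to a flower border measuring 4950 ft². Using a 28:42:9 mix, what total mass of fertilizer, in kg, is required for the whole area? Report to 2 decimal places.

Product per 1000 ft² = 1.81 / 42% = 4.30952 kg.
Total product = 4.30952 × 4950 / 1000 = 21.3321 kg.

21.33 kg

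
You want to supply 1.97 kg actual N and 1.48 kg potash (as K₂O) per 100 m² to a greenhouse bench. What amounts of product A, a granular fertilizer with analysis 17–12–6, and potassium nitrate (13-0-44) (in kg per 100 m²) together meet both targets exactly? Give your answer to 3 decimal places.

Per-100 m² balance (a = product A, b = potassium nitrate):
N: 0.17·a + 0.13·b = 1.97
K₂O: 0.06·a + 0.44·b = 1.48
Eliminate b: (row1) − 0.13/0.44·(row2) → 0.152273·a = 1.53273, so a = 10.0657.
Then b = (1.48 − 0.06·10.0657) / 0.44 = 1.99104.

10.066 kg product A, 1.991 kg potassium nitrate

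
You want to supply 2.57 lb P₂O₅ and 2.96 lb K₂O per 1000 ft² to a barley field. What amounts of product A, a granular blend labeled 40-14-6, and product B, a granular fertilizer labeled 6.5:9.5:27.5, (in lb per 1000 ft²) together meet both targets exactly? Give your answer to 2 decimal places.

Let a = lb of product A, b = lb of product B (per 1000 ft²).
P₂O₅: 0.14·a + 0.095·b = 2.57
K₂O: 0.06·a + 0.275·b = 2.96
Solving simultaneously: a = 12.9741, b = 7.93293.

12.97 lb product A, 7.93 lb product B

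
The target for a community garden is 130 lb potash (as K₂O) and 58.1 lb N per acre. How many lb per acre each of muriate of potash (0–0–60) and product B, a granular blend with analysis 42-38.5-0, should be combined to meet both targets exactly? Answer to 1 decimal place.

216.7 lb muriate of potash, 138.3 lb product B

With a, b = lb per acre of muriate of potash and product B:
K₂O: 0.6·a + 0·b = 130
N: 0·a + 0.42·b = 58.1
Solving simultaneously: a = 216.667, b = 138.333.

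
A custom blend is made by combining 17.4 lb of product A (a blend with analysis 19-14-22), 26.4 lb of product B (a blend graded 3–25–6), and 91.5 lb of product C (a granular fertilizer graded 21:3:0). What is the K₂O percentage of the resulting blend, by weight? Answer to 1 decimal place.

Total mass = 17.4 + 26.4 + 91.5 = 135.3 lb.
K₂O mass = 22%×17.4 + 6%×26.4 + 0%×91.5 = 5.412 lb.
% K₂O = 5.412 / 135.3 = 4%.

4.0% K₂O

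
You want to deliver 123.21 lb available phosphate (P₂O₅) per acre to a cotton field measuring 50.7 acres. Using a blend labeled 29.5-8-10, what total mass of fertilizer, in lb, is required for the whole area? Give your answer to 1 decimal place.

Product per acre = 123.21 / 8% = 1540.12 lb.
Total product = 1540.12 × 50.7 = 78084.34 lb.

78084.3 lb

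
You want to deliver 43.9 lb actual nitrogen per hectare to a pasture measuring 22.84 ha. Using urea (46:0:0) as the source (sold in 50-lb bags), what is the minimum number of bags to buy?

Product per hectare = 43.9 / 46% = 95.4348 lb.
Total product = 95.4348 × 22.84 = 2179.73 lb.
Bags = ⌈2179.73 / 50⌉ = 44.

44 bags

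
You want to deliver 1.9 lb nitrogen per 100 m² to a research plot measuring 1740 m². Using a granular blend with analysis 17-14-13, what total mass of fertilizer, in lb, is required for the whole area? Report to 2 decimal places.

Product per 100 m² = 1.9 / 17% = 11.1765 lb.
Total product = 11.1765 × 1740 / 100 = 194.471 lb.

194.47 lb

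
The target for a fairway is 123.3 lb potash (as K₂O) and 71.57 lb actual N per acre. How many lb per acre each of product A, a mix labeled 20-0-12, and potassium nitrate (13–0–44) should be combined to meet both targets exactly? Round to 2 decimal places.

Per-acre balance (a = product A, b = potassium nitrate):
K₂O: 0.12·a + 0.44·b = 123.3
N: 0.2·a + 0.13·b = 71.57
Eliminate a: (row1) − 0.12/0.2·(row2) → 0.362·b = 80.358, so b = 221.983.
Back-substitute: a = (123.3 − 0.44·221.983) / 0.12 = 213.561.

213.56 lb product A, 221.98 lb potassium nitrate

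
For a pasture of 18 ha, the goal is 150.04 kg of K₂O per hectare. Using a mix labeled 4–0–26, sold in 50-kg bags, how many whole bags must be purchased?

Product per hectare = 150.04 / 26% = 577.077 kg.
Total product = 577.077 × 18 = 10387.4 kg.
Bags = ⌈10387.4 / 50⌉ = 208.

208 bags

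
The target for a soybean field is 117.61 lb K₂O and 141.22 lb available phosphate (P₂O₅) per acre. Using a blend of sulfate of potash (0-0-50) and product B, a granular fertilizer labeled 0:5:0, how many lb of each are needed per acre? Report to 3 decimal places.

235.220 lb sulfate of potash, 2824.400 lb product B

Per-acre balance (a = sulfate of potash, b = product B):
K₂O: 0.5·a + 0·b = 117.61
P₂O₅: 0·a + 0.05·b = 141.22
Solving simultaneously: a = 235.22, b = 2824.4.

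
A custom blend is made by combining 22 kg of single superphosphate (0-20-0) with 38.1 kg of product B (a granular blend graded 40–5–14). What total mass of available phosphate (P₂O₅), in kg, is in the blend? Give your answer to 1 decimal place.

6.3 kg P₂O₅

P₂O₅ mass = 20%×22 + 5%×38.1 = 6.305 kg.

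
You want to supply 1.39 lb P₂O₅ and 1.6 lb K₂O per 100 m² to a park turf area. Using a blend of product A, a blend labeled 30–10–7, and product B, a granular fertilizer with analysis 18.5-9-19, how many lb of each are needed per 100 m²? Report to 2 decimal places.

9.46 lb product A, 4.94 lb product B

Per-100 m² balance (a = product A, b = product B):
P₂O₅: 0.1·a + 0.09·b = 1.39
K₂O: 0.07·a + 0.19·b = 1.6
Solving simultaneously: a = 9.45669, b = 4.93701.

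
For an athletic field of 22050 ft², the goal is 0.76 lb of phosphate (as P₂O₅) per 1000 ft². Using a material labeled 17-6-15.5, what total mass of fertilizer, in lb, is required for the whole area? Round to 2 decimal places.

Product per 1000 ft² = 0.76 / 6% = 12.6667 lb.
Total product = 12.6667 × 22050 / 1000 = 279.3 lb.

279.30 lb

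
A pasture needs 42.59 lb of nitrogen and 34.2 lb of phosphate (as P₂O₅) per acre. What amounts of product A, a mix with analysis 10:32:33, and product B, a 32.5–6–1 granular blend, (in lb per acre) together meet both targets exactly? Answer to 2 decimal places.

With a, b = lb per acre of product A and product B:
N: 0.1·a + 0.325·b = 42.59
P₂O₅: 0.32·a + 0.06·b = 34.2
Eliminate a: (row1) − 0.1/0.32·(row2) → 0.30625·b = 31.9025, so b = 104.171.
Back-substitute: a = (42.59 − 0.325·104.171) / 0.1 = 87.3429.

87.34 lb product A, 104.17 lb product B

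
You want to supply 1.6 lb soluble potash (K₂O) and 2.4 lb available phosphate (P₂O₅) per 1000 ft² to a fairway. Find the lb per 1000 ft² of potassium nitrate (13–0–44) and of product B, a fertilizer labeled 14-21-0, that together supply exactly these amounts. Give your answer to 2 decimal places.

Per-1000 ft² balance (a = potassium nitrate, b = product B):
K₂O: 0.44·a + 0·b = 1.6
P₂O₅: 0·a + 0.21·b = 2.4
Solving simultaneously: a = 3.63636, b = 11.4286.

3.64 lb potassium nitrate, 11.43 lb product B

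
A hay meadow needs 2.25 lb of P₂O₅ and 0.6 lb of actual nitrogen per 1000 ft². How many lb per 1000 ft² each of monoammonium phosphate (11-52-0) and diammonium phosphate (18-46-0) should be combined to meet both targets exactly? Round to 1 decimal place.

With a, b = lb per 1000 ft² of monoammonium phosphate and diammonium phosphate:
P₂O₅: 0.52·a + 0.46·b = 2.25
N: 0.11·a + 0.18·b = 0.6
Eliminate a: (row1) − 0.52/0.11·(row2) → -0.390909·b = -0.586364, so b = 1.5.
Back-substitute: a = (2.25 − 0.46·1.5) / 0.52 = 3.

3.0 lb monoammonium phosphate, 1.5 lb diammonium phosphate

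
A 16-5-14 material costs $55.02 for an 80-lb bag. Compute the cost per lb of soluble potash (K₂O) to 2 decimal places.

K₂O in bag = 80 × 14% = 11.2 lb.
Cost per lb K₂O = $55.02 / 11.2 = $4.9125.

$4.91 per lb K₂O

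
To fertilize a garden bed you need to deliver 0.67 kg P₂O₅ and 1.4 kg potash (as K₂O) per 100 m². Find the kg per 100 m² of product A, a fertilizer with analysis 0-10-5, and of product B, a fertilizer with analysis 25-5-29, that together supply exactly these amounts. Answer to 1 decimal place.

4.7 kg product A, 4.0 kg product B

With a, b = kg per 100 m² of product A and product B:
P₂O₅: 0.1·a + 0.05·b = 0.67
K₂O: 0.05·a + 0.29·b = 1.4
From row1: a = (0.67 − 0.05·b) / 0.1.
Into row2: 0.05·(0.67 − 0.05·b)/0.1 + 0.29·b = 1.4 → b = 4.01887, a = 4.69057.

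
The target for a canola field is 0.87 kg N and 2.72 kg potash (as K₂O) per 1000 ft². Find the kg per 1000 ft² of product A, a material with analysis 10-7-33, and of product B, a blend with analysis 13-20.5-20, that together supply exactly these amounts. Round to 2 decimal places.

7.84 kg product A, 0.66 kg product B

With a, b = kg per 1000 ft² of product A and product B:
N: 0.1·a + 0.13·b = 0.87
K₂O: 0.33·a + 0.2·b = 2.72
Solving simultaneously: a = 7.84279, b = 0.659389.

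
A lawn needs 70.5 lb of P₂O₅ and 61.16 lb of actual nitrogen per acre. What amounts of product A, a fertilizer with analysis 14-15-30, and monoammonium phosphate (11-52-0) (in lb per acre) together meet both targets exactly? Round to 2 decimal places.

427.14 lb product A, 12.36 lb monoammonium phosphate

Let a = lb of product A, b = lb of monoammonium phosphate (per acre).
P₂O₅: 0.15·a + 0.52·b = 70.5
N: 0.14·a + 0.11·b = 61.16
Eliminate b: (row1) − 0.52/0.11·(row2) → -0.511818·a = -218.62, so a = 427.144.
Then b = (61.16 − 0.14·427.144) / 0.11 = 12.3623.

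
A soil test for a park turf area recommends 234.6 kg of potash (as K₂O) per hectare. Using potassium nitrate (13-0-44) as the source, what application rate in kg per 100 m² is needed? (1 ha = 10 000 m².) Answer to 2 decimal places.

Product per hectare = 234.6 / 44% = 533.182 kg.
Convert to per 100 m²: 533.182 × 0.01 = 5.33182 kg.

5.33 kg of product per hundred sq m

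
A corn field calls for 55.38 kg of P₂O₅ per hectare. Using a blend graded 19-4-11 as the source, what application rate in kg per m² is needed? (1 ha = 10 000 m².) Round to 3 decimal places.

0.138 kg of product per sq m

Product per hectare = 55.38 / 4% = 1384.5 kg.
Convert to per m²: 1384.5 × 0.0001 = 0.13845 kg.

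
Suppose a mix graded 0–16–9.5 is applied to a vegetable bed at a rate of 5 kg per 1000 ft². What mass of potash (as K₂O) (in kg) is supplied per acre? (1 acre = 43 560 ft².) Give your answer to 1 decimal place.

K₂O per 1000 ft² = 5 × 9.5% = 0.475 kg.
Convert to per acre: 0.475 × 43.56 = 20.691 kg.

20.7 kg K₂O per acre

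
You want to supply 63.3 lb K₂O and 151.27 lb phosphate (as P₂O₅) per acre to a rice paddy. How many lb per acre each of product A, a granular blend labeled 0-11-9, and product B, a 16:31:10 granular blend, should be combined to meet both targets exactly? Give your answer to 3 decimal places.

With a, b = lb per acre of product A and product B:
K₂O: 0.09·a + 0.1·b = 63.3
P₂O₅: 0.11·a + 0.31·b = 151.27
Eliminate b: (row1) − 0.1/0.31·(row2) → 0.0545161·a = 14.5032, so a = 266.0355.
Then b = (151.27 − 0.11·266.0355) / 0.31 = 393.56805.

266.036 lb product A, 393.568 lb product B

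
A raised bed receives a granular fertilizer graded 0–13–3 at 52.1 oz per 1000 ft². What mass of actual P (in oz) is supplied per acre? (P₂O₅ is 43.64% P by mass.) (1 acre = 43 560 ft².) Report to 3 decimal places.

P₂O₅ per 1000 ft² = 52.1 × 13% = 6.773 oz.
Elemental P = 6.773 × 0.4364 = 2.95574 oz per 1000 ft².
Convert to per acre: 2.95574 × 43.56 = 128.7519 oz.

128.752 oz P per acre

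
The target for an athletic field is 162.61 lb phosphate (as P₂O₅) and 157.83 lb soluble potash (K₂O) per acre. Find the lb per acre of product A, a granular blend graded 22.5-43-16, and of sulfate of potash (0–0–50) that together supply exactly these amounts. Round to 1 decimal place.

378.2 lb product A, 194.6 lb sulfate of potash

Per-acre balance (a = product A, b = sulfate of potash):
P₂O₅: 0.43·a + 0·b = 162.61
K₂O: 0.16·a + 0.5·b = 157.83
Eliminate b: (row1) − 0/0.5·(row2) → 0.43·a = 162.61, so a = 378.163.
Then b = (157.83 − 0.16·378.163) / 0.5 = 194.648.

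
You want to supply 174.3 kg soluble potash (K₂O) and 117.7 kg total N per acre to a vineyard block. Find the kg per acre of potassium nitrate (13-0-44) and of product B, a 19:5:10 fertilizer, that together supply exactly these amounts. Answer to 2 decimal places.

302.37 kg potassium nitrate, 412.59 kg product B

With a, b = kg per acre of potassium nitrate and product B:
K₂O: 0.44·a + 0.1·b = 174.3
N: 0.13·a + 0.19·b = 117.7
Eliminate a: (row1) − 0.44/0.13·(row2) → -0.543077·b = -224.069, so b = 412.592.
Back-substitute: a = (174.3 − 0.1·412.592) / 0.44 = 302.365.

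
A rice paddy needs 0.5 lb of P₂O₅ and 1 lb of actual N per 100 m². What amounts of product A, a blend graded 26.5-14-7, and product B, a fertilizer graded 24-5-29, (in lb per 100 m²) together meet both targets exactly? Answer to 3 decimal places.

3.440 lb product A, 0.369 lb product B

Let a = lb of product A, b = lb of product B (per 100 m²).
P₂O₅: 0.14·a + 0.05·b = 0.5
N: 0.265·a + 0.24·b = 1
From row1: a = (0.5 − 0.05·b) / 0.14.
Into row2: 0.265·(0.5 − 0.05·b)/0.14 + 0.24·b = 1 → b = 0.36855, a = 3.4398.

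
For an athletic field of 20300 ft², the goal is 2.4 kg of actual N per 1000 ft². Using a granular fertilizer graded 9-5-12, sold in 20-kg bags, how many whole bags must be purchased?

Product per 1000 ft² = 2.4 / 9% = 26.6667 kg.
Total product = 26.6667 × 20300 / 1000 = 541.333 kg.
Bags = ⌈541.333 / 20⌉ = 28.

28 bags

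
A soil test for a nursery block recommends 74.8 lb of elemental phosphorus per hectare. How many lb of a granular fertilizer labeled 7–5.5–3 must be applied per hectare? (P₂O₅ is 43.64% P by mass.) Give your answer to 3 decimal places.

3116.407 lb of product per hectare

As P₂O₅: 74.8 / 0.4364 = 171.402 lb per hectare.
Product per hectare = 171.402 / 5.5% = 3116.40697 lb.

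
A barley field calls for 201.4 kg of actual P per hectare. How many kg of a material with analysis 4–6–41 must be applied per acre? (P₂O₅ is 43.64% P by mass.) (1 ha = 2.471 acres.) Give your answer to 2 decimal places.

As P₂O₅: 201.4 / 0.4364 = 461.503 kg per hectare.
Product per hectare = 461.503 / 6% = 7691.72 kg.
Convert to per acre: 7691.72 × 0.404694 = 3112.796 kg.

3112.80 kg of product per acre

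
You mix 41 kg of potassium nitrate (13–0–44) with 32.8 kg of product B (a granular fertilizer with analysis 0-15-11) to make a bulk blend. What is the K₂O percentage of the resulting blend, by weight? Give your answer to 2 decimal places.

Total mass = 41 + 32.8 = 73.8 kg.
K₂O mass = 44%×41 + 11%×32.8 = 21.648 kg.
% K₂O = 21.648 / 73.8 = 29.3333%.

29.33% K₂O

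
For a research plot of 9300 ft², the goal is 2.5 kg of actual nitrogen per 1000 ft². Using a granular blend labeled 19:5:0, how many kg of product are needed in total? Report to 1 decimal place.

Product per 1000 ft² = 2.5 / 19% = 13.1579 kg.
Total product = 13.1579 × 9300 / 1000 = 122.368 kg.

122.4 kg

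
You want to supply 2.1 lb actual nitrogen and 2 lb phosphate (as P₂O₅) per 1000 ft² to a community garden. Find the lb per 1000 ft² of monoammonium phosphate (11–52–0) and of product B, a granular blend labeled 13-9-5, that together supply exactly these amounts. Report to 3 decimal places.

With a, b = lb per 1000 ft² of monoammonium phosphate and product B:
N: 0.11·a + 0.13·b = 2.1
P₂O₅: 0.52·a + 0.09·b = 2
Eliminate b: (row1) − 0.13/0.09·(row2) → -0.641111·a = -0.788889, so a = 1.2305.
Then b = (2 − 0.52·1.2305) / 0.09 = 15.1127.

1.231 lb monoammonium phosphate, 15.113 lb product B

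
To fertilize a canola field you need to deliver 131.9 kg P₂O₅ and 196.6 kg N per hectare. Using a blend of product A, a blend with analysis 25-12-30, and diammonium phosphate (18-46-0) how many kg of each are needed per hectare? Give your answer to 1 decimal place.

714.1 kg product A, 100.5 kg diammonium phosphate

With a, b = kg per hectare of product A and diammonium phosphate:
P₂O₅: 0.12·a + 0.46·b = 131.9
N: 0.25·a + 0.18·b = 196.6
Solving simultaneously: a = 714.069, b = 100.46.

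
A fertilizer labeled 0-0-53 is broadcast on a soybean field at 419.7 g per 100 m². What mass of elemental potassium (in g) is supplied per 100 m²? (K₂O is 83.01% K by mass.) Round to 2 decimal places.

184.65 g K per hundred sq m

K₂O per 100 m² = 419.7 × 53% = 222.441 g.
Elemental K = 222.441 × 0.8301 = 184.648 g per 100 m².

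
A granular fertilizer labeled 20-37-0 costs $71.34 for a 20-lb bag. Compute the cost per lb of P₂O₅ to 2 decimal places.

P₂O₅ in bag = 20 × 37% = 7.4 lb.
Cost per lb P₂O₅ = $71.34 / 7.4 = $9.6405.

$9.64 per lb P₂O₅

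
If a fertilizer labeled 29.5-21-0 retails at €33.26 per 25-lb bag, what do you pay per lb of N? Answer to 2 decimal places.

€4.51 per lb N

N in bag = 25 × 29.5% = 7.375 lb.
Cost per lb N = €33.26 / 7.375 = €4.5098.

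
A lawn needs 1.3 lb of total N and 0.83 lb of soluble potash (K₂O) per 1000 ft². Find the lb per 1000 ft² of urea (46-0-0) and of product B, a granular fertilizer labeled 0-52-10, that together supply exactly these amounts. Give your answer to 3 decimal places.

2.826 lb urea, 8.300 lb product B

Per-1000 ft² balance (a = urea, b = product B):
N: 0.46·a + 0·b = 1.3
K₂O: 0·a + 0.1·b = 0.83
Solving simultaneously: a = 2.82609, b = 8.3.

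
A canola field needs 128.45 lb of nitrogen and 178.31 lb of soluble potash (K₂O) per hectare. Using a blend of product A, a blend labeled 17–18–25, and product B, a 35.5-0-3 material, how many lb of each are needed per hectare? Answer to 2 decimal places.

Per-hectare balance (a = product A, b = product B):
N: 0.17·a + 0.355·b = 128.45
K₂O: 0.25·a + 0.03·b = 178.31
Eliminate b: (row1) − 0.355/0.03·(row2) → -2.78833·a = -1981.55, so a = 710.658.
Then b = (178.31 − 0.25·710.658) / 0.03 = 21.5158.

710.66 lb product A, 21.52 lb product B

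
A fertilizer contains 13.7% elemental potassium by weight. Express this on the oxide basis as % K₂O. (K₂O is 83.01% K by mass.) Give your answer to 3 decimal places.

16.504% K₂O

%K₂O = 13.7 / 0.8301 = 16.50404%.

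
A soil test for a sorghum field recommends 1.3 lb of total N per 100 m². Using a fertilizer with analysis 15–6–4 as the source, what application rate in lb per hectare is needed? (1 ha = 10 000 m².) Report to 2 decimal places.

Product per 100 m² = 1.3 / 15% = 8.66667 lb.
Convert to per hectare: 8.66667 × 100 = 866.667 lb.

866.67 lb of product per hectare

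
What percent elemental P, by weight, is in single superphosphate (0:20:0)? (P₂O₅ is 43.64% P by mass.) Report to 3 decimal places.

8.728% P

%P = 20 × 0.4364 = 8.728%.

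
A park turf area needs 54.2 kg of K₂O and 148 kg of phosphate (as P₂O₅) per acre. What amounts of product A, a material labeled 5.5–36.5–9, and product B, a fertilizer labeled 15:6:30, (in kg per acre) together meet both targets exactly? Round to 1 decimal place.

395.3 kg product A, 62.1 kg product B

With a, b = kg per acre of product A and product B:
K₂O: 0.09·a + 0.3·b = 54.2
P₂O₅: 0.365·a + 0.06·b = 148
Eliminate b: (row1) − 0.3/0.06·(row2) → -1.735·a = -685.8, so a = 395.274.
Then b = (148 − 0.365·395.274) / 0.06 = 62.0845.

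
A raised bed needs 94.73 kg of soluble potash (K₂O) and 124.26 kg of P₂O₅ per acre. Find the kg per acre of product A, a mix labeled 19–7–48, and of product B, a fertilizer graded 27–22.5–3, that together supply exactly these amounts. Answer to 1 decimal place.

166.1 kg product A, 500.6 kg product B

Let a = kg of product A, b = kg of product B (per acre).
K₂O: 0.48·a + 0.03·b = 94.73
P₂O₅: 0.07·a + 0.225·b = 124.26
Eliminate b: (row1) − 0.03/0.225·(row2) → 0.470667·a = 78.162, so a = 166.067.
Then b = (124.26 − 0.07·166.067) / 0.225 = 500.602.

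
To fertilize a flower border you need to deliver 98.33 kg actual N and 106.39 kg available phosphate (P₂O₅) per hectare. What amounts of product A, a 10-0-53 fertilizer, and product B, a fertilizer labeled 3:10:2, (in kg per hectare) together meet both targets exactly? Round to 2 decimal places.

664.13 kg product A, 1063.90 kg product B

Let a = kg of product A, b = kg of product B (per hectare).
N: 0.1·a + 0.03·b = 98.33
P₂O₅: 0·a + 0.1·b = 106.39
Solving simultaneously: a = 664.13, b = 1063.9.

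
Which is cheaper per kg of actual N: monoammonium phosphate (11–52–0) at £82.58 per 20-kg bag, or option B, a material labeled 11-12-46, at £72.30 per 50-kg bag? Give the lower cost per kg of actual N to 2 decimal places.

monoammonium phosphate: N per bag = 20 × 11% = 2.2 kg; cost = 82.58 / 2.2 = £37.5364/kg N.
option B: N per bag = 50 × 11% = 5.5 kg; cost = 72.30 / 5.5 = £13.1455/kg N.
option B is cheaper.

£13.15 per kg N (option B)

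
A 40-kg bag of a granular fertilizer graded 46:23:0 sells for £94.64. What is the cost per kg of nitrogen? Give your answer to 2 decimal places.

£5.14 per kg N

N in bag = 40 × 46% = 18.4 kg.
Cost per kg N = £94.64 / 18.4 = £5.1435.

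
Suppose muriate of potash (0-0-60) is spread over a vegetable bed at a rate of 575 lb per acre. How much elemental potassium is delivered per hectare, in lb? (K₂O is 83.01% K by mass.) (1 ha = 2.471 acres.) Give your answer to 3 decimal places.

K₂O per acre = 575 × 60% = 345 lb.
Elemental K = 345 × 0.8301 = 286.385 lb per acre.
Convert to per hectare: 286.385 × 2.471 = 707.6561 lb.

707.656 lb K per hectare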